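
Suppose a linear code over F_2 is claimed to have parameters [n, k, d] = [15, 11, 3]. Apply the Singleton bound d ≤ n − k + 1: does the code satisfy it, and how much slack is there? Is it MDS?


Singleton RHS = n − k + 1 = 5, slack = 2, bound satisfied, not MDS.

Singleton bound: d ≤ n − k + 1.
Here n = 15, k = 11, so n − k + 1 = 5.
Given d = 3, check d ≤ 5: YES.
Slack = (n − k + 1) − d = 2.
The code is NOT MDS (slack = 2 > 0).
Description: the claimed parameters are [15, 11, 3]_2; such a code would be non-MDS.


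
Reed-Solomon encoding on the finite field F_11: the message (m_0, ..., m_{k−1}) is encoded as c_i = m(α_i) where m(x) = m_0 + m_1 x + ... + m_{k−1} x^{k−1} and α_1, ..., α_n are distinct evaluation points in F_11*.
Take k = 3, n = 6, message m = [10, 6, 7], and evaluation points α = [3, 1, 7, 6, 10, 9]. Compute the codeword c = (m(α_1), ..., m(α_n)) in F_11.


c = [3, 1, 10, 1, 0, 4]

Message polynomial: m(x) = 10 + 6·x + 7·x^2 (mod 11).
For each evaluation point α_i, compute m(α_i) mod 11:
  α_1 = 3: Horner steps 7 → 5 → 3, so m(3) = 3.
  α_2 = 1: Horner steps 7 → 2 → 1, so m(1) = 1.
  α_3 = 7: Horner steps 7 → 0 → 10, so m(7) = 10.
  α_4 = 6: Horner steps 7 → 4 → 1, so m(6) = 1.
  α_5 = 10: Horner steps 7 → 10 → 0, so m(10) = 0.
  α_6 = 9: Horner steps 7 → 3 → 4, so m(9) = 4.
Codeword c = [3, 1, 10, 1, 0, 4] ∈ F_11^6.


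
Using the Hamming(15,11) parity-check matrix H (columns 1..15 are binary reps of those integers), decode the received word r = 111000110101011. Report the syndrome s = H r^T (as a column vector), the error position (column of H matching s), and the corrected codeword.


s = (1, 0, 0, 0)^T, error position = 8, corrected codeword c = 111000100101011

Compute s = H r^T mod 2 one row at a time:
  s_1 = 1 + 0 + 1 + 0 + 1 + 0 + 1 + 1 = 5 ≡ 1 (mod 2).
  s_2 = 0 + 0 + 0 + 1 + 1 + 0 + 1 + 1 = 4 ≡ 0 (mod 2).
  s_3 = 1 + 1 + 0 + 1 + 1 + 0 + 1 + 1 = 6 ≡ 0 (mod 2).
  s_4 = 1 + 1 + 0 + 1 + 0 + 0 + 0 + 1 = 4 ≡ 0 (mod 2).
s = (1, 0, 0, 0)^T — this equals column 8 of H (binary 1000), so error is at position 8.
Correct: flip bit 8 of r = 111000110101011 to get c = 111000100101011.


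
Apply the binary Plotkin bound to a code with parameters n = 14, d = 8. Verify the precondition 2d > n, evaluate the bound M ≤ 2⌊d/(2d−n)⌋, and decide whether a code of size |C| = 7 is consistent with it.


Plotkin bound M ≤ 8; given |C| = 7 ≤ bound (satisfied).

Check applicability: 2d = 16, n = 14.
2d − n = 2 > 0, so Plotkin applies.
Compute d/(2d−n) = 8/2 ≈ 4.0000.
⌊d/(2d−n)⌋ = 4.
Plotkin bound: M ≤ 2·4 = 8.
Given |C| = 7, check: satisfied.
This |C| is below the Plotkin bound.


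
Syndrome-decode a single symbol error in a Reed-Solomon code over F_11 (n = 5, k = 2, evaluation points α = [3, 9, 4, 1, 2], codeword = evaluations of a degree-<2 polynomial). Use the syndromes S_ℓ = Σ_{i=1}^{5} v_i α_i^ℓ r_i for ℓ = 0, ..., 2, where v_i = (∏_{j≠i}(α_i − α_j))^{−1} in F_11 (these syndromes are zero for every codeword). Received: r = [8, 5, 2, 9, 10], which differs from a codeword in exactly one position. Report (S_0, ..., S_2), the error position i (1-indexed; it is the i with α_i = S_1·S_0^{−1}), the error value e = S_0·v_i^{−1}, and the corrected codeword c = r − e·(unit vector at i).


S = (5, 10, 9), error at position 5, error magnitude e = 7, c = [8, 5, 2, 9, 3].

Step 1: column multipliers v_i = (∏_{j≠i}(α_i − α_j))^{−1} mod 11.
  i = 1 (α = 3): (3−9)(3−4)(3−1)(3−2) = (−6)·(−1)·2·1 = 12 ≡ 1, so v_1 = 1^{−1} = 1 (mod 11).
  i = 2 (α = 9): (9−3)(9−4)(9−1)(9−2) = 6·5·8·7 = 1680 ≡ 8, so v_2 = 8^{−1} = 7 (mod 11).
  i = 3 (α = 4): (4−3)(4−9)(4−1)(4−2) = 1·(−5)·3·2 = −30 ≡ 3, so v_3 = 3^{−1} = 4 (mod 11).
  i = 4 (α = 1): (1−3)(1−9)(1−4)(1−2) = (−2)·(−8)·(−3)·(−1) = 48 ≡ 4, so v_4 = 4^{−1} = 3 (mod 11).
  i = 5 (α = 2): (2−3)(2−9)(2−4)(2−1) = (−1)·(−7)·(−2)·1 = −14 ≡ 8, so v_5 = 8^{−1} = 7 (mod 11).
  v = [1, 7, 4, 3, 7].
Step 2: syndromes of r = [8, 5, 2, 9, 10] (all sums mod 11).
  S_0 = Σ v_i r_i = 1·8 + 7·5 + 4·2 + 3·9 + 7·10 = 148 ≡ 5.
  S_1 = Σ v_i α_i r_i = 1·3·8 + 7·9·5 + 4·4·2 + 3·1·9 + 7·2·10 = 538 ≡ 10.
  α_i^2 mod 11 = [9, 4, 5, 1, 4].
  S_2 = Σ v_i α_i^2 r_i = 1·9·8 + 7·4·5 + 4·5·2 + 3·1·9 + 7·4·10 = 559 ≡ 9.
  S = (5, 10, 9) ≠ 0, so r is not a codeword (an error is present).
Step 3: locate the error. For a single error e at position i, S_ℓ = v_i·e·α_i^ℓ, so α_err = S_1/S_0.
  S_0^{−1} = 5^{−1} = 9 (mod 11), so α_err = 10·9 = 90 ≡ 2 = α_5. Error position i = 5.
  Consistency check: S_2/S_1 = 9·10 = 90 ≡ 2 = α_err ✓ (single-error assumption holds).
Step 4: error magnitude e = S_0/v_5 = S_0·∏_{j≠5}(α_5 − α_j) = 5·8 = 40 ≡ 7 (mod 11).
Step 5: correct position 5: c_5 = r_5 − e = 10 − 7 ≡ 3 (mod 11). Hence c = [8, 5, 2, 9, 3].
  Check: interpolating c through the α_i gives m(x) = 4 + 5·x (degree < 2) with m(α_i) = c_i for every i, so c is indeed a codeword.


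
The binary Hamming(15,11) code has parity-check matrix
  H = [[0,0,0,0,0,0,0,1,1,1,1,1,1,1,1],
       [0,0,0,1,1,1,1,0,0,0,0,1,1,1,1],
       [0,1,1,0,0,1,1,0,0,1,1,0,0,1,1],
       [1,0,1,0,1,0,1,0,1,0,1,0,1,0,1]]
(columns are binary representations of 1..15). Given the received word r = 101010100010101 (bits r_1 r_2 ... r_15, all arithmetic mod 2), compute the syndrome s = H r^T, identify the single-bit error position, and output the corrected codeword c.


s = (1, 0, 0, 1)^T, error position = 9, corrected codeword c = 101010101010101

Compute s = H r^T mod 2 one row at a time:
  s_1 = 0 + 0 + 0 + 1 + 0 + 1 + 0 + 1 = 3 ≡ 1 (mod 2).
  s_2 = 0 + 1 + 0 + 1 + 0 + 1 + 0 + 1 = 4 ≡ 0 (mod 2).
  s_3 = 0 + 1 + 0 + 1 + 0 + 1 + 0 + 1 = 4 ≡ 0 (mod 2).
  s_4 = 1 + 1 + 1 + 1 + 0 + 1 + 1 + 1 = 7 ≡ 1 (mod 2).
s = (1, 0, 0, 1)^T — this equals column 9 of H (binary 1001), so error is at position 9.
Correct: flip bit 9 of r = 101010100010101 to get c = 101010101010101.


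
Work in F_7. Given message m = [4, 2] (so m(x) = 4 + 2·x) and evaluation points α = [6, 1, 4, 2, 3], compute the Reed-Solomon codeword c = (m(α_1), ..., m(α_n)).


c = [2, 6, 5, 1, 3]

Message polynomial: m(x) = 4 + 2·x (mod 7).
For each evaluation point α_i, compute m(α_i) mod 7:
  α_1 = 6: Horner steps 2 → 2, so m(6) = 2.
  α_2 = 1: Horner steps 2 → 6, so m(1) = 6.
  α_3 = 4: Horner steps 2 → 5, so m(4) = 5.
  α_4 = 2: Horner steps 2 → 1, so m(2) = 1.
  α_5 = 3: Horner steps 2 → 3, so m(3) = 3.
Codeword c = [2, 6, 5, 1, 3] ∈ F_7^5.


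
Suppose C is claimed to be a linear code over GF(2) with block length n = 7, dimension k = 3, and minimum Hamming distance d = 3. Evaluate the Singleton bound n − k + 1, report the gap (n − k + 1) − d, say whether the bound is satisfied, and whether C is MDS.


Singleton RHS = n − k + 1 = 5, slack = 2, bound satisfied, not MDS.

Singleton bound: d ≤ n − k + 1.
Here n = 7, k = 3, so n − k + 1 = 5.
Given d = 3, check d ≤ 5: YES.
Slack = (n − k + 1) − d = 2.
The code is NOT MDS (slack = 2 > 0).
Description: the claimed parameters are [7, 3, 3]_2; such a code would be non-MDS.


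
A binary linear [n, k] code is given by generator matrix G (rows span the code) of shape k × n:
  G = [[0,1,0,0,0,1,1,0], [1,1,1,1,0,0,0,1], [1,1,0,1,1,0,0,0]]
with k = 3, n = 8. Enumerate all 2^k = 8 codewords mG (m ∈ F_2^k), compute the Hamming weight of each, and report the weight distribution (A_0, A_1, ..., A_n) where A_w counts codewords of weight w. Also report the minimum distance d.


Weight distribution: A_0 = 1, A_3 = 2, A_4 = 1, A_5 = 2, A_6 = 2. Minimum distance d = 3.

Enumerate all 2^3 = 8 messages m ∈ F_2^3.
For each, compute codeword c = mG in F_2^8, then tally its weight.
  m = 000 → c = 00000000, weight = 0.
  m = 100 → c = 01000110, weight = 3.
  m = 010 → c = 11110001, weight = 5.
  m = 110 → c = 10110111, weight = 6.
  m = 001 → c = 11011000, weight = 4.
  m = 101 → c = 10011110, weight = 5.
  m = 011 → c = 00101001, weight = 3.
  m = 111 → c = 01101111, weight = 6.
Tally weights:
  weight 0: 1 codewords.
  weight 3: 2 codewords.
  weight 4: 1 codewords.
  weight 5: 2 codewords.
  weight 6: 2 codewords.
Minimum distance d = smallest w > 0 with A_w > 0 = 3.
Sanity: Σ A_w = 8 = 2^3 = 8 ✓.


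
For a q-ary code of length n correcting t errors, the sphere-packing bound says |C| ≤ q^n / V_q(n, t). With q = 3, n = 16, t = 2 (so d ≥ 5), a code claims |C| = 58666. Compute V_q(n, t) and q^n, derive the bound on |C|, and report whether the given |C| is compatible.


V_q(n, t) = 513, q^n = 43046721, Hamming bound = 83911, |C| = 58666 ≤ bound (satisfied).

Step 1: Compute V_q(n, t) = Σ_{j=0}^2 C(n, j) (q−1)^j.
  j = 0: C(16,0)·(2)^0 = 1·1 = 1.
  j = 1: C(16,1)·(2)^1 = 16·2 = 32.
  j = 2: C(16,2)·(2)^2 = 120·4 = 480.
  V_q(n, t) = 1 + 32 + 480 = 513.
Step 2: q^n = 3^16 = 43046721.
Step 3: Hamming bound ⌊q^n / V_q(n,t)⌋ = ⌊43046721/513⌋ = 83911.
Step 4: Compare |C| = 58666 to 83911: satisfied.
The claimed |C| lies below the Hamming bound.


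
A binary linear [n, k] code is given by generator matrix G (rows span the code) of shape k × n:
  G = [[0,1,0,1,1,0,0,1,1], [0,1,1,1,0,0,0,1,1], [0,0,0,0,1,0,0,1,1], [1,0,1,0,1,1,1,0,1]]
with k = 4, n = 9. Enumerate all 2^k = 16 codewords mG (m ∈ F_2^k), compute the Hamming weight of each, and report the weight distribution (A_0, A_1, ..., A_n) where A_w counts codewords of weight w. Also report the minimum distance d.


Weight distribution: A_0 = 1, A_2 = 2, A_3 = 2, A_4 = 2, A_5 = 4, A_6 = 2, A_7 = 2, A_8 = 1. Minimum distance d = 2.

Enumerate all 2^4 = 16 messages m ∈ F_2^4.
For each, compute codeword c = mG in F_2^9, then tally its weight.
  m = 0000 → c = 000000000, weight = 0.
  m = 1000 → c = 010110011, weight = 5.
  m = 0100 → c = 011100011, weight = 5.
  m = 1100 → c = 001010000, weight = 2.
  m = 0010 → c = 000010011, weight = 3.
  m = 1010 → c = 010100000, weight = 2.
  m = 0110 → c = 011110000, weight = 4.
  m = 1110 → c = 001000011, weight = 3.
  m = 0001 → c = 101011101, weight = 6.
  m = 1001 → c = 111101110, weight = 7.
  m = 0101 → c = 110111110, weight = 7.
  m = 1101 → c = 100001101, weight = 4.
  m = 0011 → c = 101001110, weight = 5.
  m = 1011 → c = 111111101, weight = 8.
  m = 0111 → c = 110101101, weight = 6.
  m = 1111 → c = 100011110, weight = 5.
Tally weights:
  weight 0: 1 codewords.
  weight 2: 2 codewords.
  weight 3: 2 codewords.
  weight 4: 2 codewords.
  weight 5: 4 codewords.
  weight 6: 2 codewords.
  weight 7: 2 codewords.
  weight 8: 1 codewords.
Minimum distance d = smallest w > 0 with A_w > 0 = 2.
Sanity: Σ A_w = 16 = 2^4 = 16 ✓.


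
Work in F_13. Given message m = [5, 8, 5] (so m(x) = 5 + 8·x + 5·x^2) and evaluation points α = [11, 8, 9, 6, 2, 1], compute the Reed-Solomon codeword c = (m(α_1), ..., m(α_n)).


c = [9, 12, 1, 12, 2, 5]

Message polynomial: m(x) = 5 + 8·x + 5·x^2 (mod 13).
For each evaluation point α_i, compute m(α_i) mod 13:
  α_1 = 11: Horner steps 5 → 11 → 9, so m(11) = 9.
  α_2 = 8: Horner steps 5 → 9 → 12, so m(8) = 12.
  α_3 = 9: Horner steps 5 → 1 → 1, so m(9) = 1.
  α_4 = 6: Horner steps 5 → 12 → 12, so m(6) = 12.
  α_5 = 2: Horner steps 5 → 5 → 2, so m(2) = 2.
  α_6 = 1: Horner steps 5 → 0 → 5, so m(1) = 5.
Codeword c = [9, 12, 1, 12, 2, 5] ∈ F_13^6.


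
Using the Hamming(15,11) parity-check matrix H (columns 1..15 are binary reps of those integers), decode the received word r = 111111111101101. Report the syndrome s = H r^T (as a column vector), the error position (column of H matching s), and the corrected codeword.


s = (0, 1, 0, 1)^T, error position = 5, corrected codeword c = 111101111101101

Compute s = H r^T mod 2 one row at a time:
  s_1 = 1 + 1 + 1 + 0 + 1 + 1 + 0 + 1 = 6 ≡ 0 (mod 2).
  s_2 = 1 + 1 + 1 + 1 + 1 + 1 + 0 + 1 = 7 ≡ 1 (mod 2).
  s_3 = 1 + 1 + 1 + 1 + 1 + 0 + 0 + 1 = 6 ≡ 0 (mod 2).
  s_4 = 1 + 1 + 1 + 1 + 1 + 0 + 1 + 1 = 7 ≡ 1 (mod 2).
s = (0, 1, 0, 1)^T — this equals column 5 of H (binary 0101), so error is at position 5.
Correct: flip bit 5 of r = 111111111101101 to get c = 111101111101101.


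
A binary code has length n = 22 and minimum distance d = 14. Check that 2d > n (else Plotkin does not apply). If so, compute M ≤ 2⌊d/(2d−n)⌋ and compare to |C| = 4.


Plotkin bound M ≤ 4; given |C| = 4 ≤ bound (satisfied).

Check applicability: 2d = 28, n = 22.
2d − n = 6 > 0, so Plotkin applies.
Compute d/(2d−n) = 14/6 ≈ 2.3333.
⌊d/(2d−n)⌋ = 2.
Plotkin bound: M ≤ 2·2 = 4.
Given |C| = 4, check: satisfied.
This |C| is at the Plotkin bound.


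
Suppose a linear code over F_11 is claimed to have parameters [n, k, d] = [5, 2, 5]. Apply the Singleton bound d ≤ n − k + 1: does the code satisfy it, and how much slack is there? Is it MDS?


Singleton RHS = n − k + 1 = 4, slack = -1, bound violated (no such code; not MDS).

Singleton bound: d ≤ n − k + 1.
Here n = 5, k = 2, so n − k + 1 = 4.
Given d = 5, check d ≤ 4: NO.
Slack = (n − k + 1) − d = -1.
The slack is negative: d = 5 exceeds n − k + 1 = 4 by 1, so the Singleton bound is violated and no linear [5, 2, 5]_11 code can exist. In particular it is not MDS (MDS requires d = n − k + 1 exactly).
Description: the claimed parameters are [5, 2, 5]_11; such a code would be impossible (violates the Singleton bound).


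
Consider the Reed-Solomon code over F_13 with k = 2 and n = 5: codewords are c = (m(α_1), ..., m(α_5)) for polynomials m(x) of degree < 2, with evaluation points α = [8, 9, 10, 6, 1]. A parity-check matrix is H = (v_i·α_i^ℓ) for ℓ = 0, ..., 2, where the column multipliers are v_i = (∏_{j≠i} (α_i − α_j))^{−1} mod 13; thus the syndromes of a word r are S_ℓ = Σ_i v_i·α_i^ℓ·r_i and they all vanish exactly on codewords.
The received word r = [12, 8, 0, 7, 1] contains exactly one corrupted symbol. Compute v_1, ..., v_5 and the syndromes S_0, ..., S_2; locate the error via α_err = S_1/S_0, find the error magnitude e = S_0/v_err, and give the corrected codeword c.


S = (5, 11, 6), error at position 3, error magnitude e = 9, c = [12, 8, 4, 7, 1].

Step 1: column multipliers v_i = (∏_{j≠i}(α_i − α_j))^{−1} mod 13.
  i = 1 (α = 8): (8−9)(8−10)(8−6)(8−1) = (−1)·(−2)·2·7 = 28 ≡ 2, so v_1 = 2^{−1} = 7 (mod 13).
  i = 2 (α = 9): (9−8)(9−10)(9−6)(9−1) = 1·(−1)·3·8 = −24 ≡ 2, so v_2 = 2^{−1} = 7 (mod 13).
  i = 3 (α = 10): (10−8)(10−9)(10−6)(10−1) = 2·1·4·9 = 72 ≡ 7, so v_3 = 7^{−1} = 2 (mod 13).
  i = 4 (α = 6): (6−8)(6−9)(6−10)(6−1) = (−2)·(−3)·(−4)·5 = −120 ≡ 10, so v_4 = 10^{−1} = 4 (mod 13).
  i = 5 (α = 1): (1−8)(1−9)(1−10)(1−6) = (−7)·(−8)·(−9)·(−5) = 2520 ≡ 11, so v_5 = 11^{−1} = 6 (mod 13).
  v = [7, 7, 2, 4, 6].
Step 2: syndromes of r = [12, 8, 0, 7, 1] (all sums mod 13).
  S_0 = Σ v_i r_i = 7·12 + 7·8 + 2·0 + 4·7 + 6·1 = 174 ≡ 5.
  S_1 = Σ v_i α_i r_i = 7·8·12 + 7·9·8 + 2·10·0 + 4·6·7 + 6·1·1 = 1350 ≡ 11.
  α_i^2 mod 13 = [12, 3, 9, 10, 1].
  S_2 = Σ v_i α_i^2 r_i = 7·12·12 + 7·3·8 + 2·9·0 + 4·10·7 + 6·1·1 = 1462 ≡ 6.
  S = (5, 11, 6) ≠ 0, so r is not a codeword (an error is present).
Step 3: locate the error. For a single error e at position i, S_ℓ = v_i·e·α_i^ℓ, so α_err = S_1/S_0.
  S_0^{−1} = 5^{−1} = 8 (mod 13), so α_err = 11·8 = 88 ≡ 10 = α_3. Error position i = 3.
  Consistency check: S_2/S_1 = 6·6 = 36 ≡ 10 = α_err ✓ (single-error assumption holds).
Step 4: error magnitude e = S_0/v_3 = S_0·∏_{j≠3}(α_3 − α_j) = 5·7 = 35 ≡ 9 (mod 13).
Step 5: correct position 3: c_3 = r_3 − e = 0 − 9 ≡ 4 (mod 13). Hence c = [12, 8, 4, 7, 1].
  Check: interpolating c through the α_i gives m(x) = 5 + 9·x (degree < 2) with m(α_i) = c_i for every i, so c is indeed a codeword.


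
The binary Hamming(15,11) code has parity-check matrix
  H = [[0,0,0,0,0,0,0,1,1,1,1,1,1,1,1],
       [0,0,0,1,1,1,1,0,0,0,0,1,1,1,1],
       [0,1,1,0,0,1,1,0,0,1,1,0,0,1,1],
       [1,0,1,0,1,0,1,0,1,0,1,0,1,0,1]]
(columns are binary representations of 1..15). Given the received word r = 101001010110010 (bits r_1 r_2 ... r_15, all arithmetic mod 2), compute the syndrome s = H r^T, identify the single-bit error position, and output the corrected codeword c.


s = (0, 0, 1, 1)^T, error position = 3, corrected codeword c = 100001010110010

Compute s = H r^T mod 2 one row at a time:
  s_1 = 1 + 0 + 1 + 1 + 0 + 0 + 1 + 0 = 4 ≡ 0 (mod 2).
  s_2 = 0 + 0 + 1 + 0 + 0 + 0 + 1 + 0 = 2 ≡ 0 (mod 2).
  s_3 = 0 + 1 + 1 + 0 + 1 + 1 + 1 + 0 = 5 ≡ 1 (mod 2).
  s_4 = 1 + 1 + 0 + 0 + 0 + 1 + 0 + 0 = 3 ≡ 1 (mod 2).
s = (0, 0, 1, 1)^T — this equals column 3 of H (binary 0011), so error is at position 3.
Correct: flip bit 3 of r = 101001010110010 to get c = 100001010110010.


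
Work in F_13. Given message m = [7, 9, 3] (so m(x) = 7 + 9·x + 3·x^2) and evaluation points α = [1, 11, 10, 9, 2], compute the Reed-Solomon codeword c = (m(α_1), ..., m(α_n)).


c = [6, 1, 7, 6, 11]

Message polynomial: m(x) = 7 + 9·x + 3·x^2 (mod 13).
For each evaluation point α_i, compute m(α_i) mod 13:
  α_1 = 1: Horner steps 3 → 12 → 6, so m(1) = 6.
  α_2 = 11: Horner steps 3 → 3 → 1, so m(11) = 1.
  α_3 = 10: Horner steps 3 → 0 → 7, so m(10) = 7.
  α_4 = 9: Horner steps 3 → 10 → 6, so m(9) = 6.
  α_5 = 2: Horner steps 3 → 2 → 11, so m(2) = 11.
Codeword c = [6, 1, 7, 6, 11] ∈ F_13^5.


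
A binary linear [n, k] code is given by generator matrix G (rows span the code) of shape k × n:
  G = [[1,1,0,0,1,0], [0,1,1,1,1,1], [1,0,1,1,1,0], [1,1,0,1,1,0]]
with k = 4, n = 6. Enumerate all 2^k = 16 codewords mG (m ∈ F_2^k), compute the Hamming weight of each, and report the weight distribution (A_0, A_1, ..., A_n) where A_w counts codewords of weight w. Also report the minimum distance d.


Weight distribution: A_0 = 1, A_1 = 1, A_2 = 2, A_3 = 6, A_4 = 5, A_5 = 1. Minimum distance d = 1.

Enumerate all 2^4 = 16 messages m ∈ F_2^4.
For each, compute codeword c = mG in F_2^6, then tally its weight.
  m = 0000 → c = 000000, weight = 0.
  m = 1000 → c = 110010, weight = 3.
  m = 0100 → c = 011111, weight = 5.
  m = 1100 → c = 101101, weight = 4.
  m = 0010 → c = 101110, weight = 4.
  m = 1010 → c = 011100, weight = 3.
  m = 0110 → c = 110001, weight = 3.
  m = 1110 → c = 000011, weight = 2.
  m = 0001 → c = 110110, weight = 4.
  m = 1001 → c = 000100, weight = 1.
  m = 0101 → c = 101001, weight = 3.
  m = 1101 → c = 011011, weight = 4.
  m = 0011 → c = 011000, weight = 2.
  m = 1011 → c = 101010, weight = 3.
  m = 0111 → c = 000111, weight = 3.
  m = 1111 → c = 110101, weight = 4.
Tally weights:
  weight 0: 1 codewords.
  weight 1: 1 codewords.
  weight 2: 2 codewords.
  weight 3: 6 codewords.
  weight 4: 5 codewords.
  weight 5: 1 codewords.
Minimum distance d = smallest w > 0 with A_w > 0 = 1.
Sanity: Σ A_w = 16 = 2^4 = 16 ✓.


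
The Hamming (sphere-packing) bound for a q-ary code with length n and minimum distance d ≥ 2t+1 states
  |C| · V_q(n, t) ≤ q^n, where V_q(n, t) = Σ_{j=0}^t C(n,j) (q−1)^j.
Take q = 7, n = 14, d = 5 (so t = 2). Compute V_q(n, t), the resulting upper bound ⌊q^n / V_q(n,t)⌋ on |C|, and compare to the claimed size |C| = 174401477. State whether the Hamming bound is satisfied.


V_q(n, t) = 3361, q^n = 678223072849, Hamming bound = 201792047, |C| = 174401477 ≤ bound (satisfied).

Step 1: Compute V_q(n, t) = Σ_{j=0}^2 C(n, j) (q−1)^j.
  j = 0: C(14,0)·(6)^0 = 1·1 = 1.
  j = 1: C(14,1)·(6)^1 = 14·6 = 84.
  j = 2: C(14,2)·(6)^2 = 91·36 = 3276.
  V_q(n, t) = 1 + 84 + 3276 = 3361.
Step 2: q^n = 7^14 = 678223072849.
Step 3: Hamming bound ⌊q^n / V_q(n,t)⌋ = ⌊678223072849/3361⌋ = 201792047.
Step 4: Compare |C| = 174401477 to 201792047: satisfied.
The claimed |C| lies below the Hamming bound.


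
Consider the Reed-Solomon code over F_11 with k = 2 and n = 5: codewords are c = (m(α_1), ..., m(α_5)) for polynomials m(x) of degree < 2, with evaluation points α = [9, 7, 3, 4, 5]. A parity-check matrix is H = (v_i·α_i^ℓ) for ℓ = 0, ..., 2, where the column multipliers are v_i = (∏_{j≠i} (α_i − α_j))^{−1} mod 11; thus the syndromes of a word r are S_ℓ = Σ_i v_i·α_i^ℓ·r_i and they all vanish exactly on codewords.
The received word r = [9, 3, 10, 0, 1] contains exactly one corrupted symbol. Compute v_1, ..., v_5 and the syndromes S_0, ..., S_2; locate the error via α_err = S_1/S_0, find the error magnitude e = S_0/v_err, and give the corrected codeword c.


S = (9, 4, 3), error at position 1, error magnitude e = 4, c = [5, 3, 10, 0, 1].

Step 1: column multipliers v_i = (∏_{j≠i}(α_i − α_j))^{−1} mod 11.
  i = 1 (α = 9): (9−7)(9−3)(9−4)(9−5) = 2·6·5·4 = 240 ≡ 9, so v_1 = 9^{−1} = 5 (mod 11).
  i = 2 (α = 7): (7−9)(7−3)(7−4)(7−5) = (−2)·4·3·2 = −48 ≡ 7, so v_2 = 7^{−1} = 8 (mod 11).
  i = 3 (α = 3): (3−9)(3−7)(3−4)(3−5) = (−6)·(−4)·(−1)·(−2) = 48 ≡ 4, so v_3 = 4^{−1} = 3 (mod 11).
  i = 4 (α = 4): (4−9)(4−7)(4−3)(4−5) = (−5)·(−3)·1·(−1) = −15 ≡ 7, so v_4 = 7^{−1} = 8 (mod 11).
  i = 5 (α = 5): (5−9)(5−7)(5−3)(5−4) = (−4)·(−2)·2·1 = 16 ≡ 5, so v_5 = 5^{−1} = 9 (mod 11).
  v = [5, 8, 3, 8, 9].
Step 2: syndromes of r = [9, 3, 10, 0, 1] (all sums mod 11).
  S_0 = Σ v_i r_i = 5·9 + 8·3 + 3·10 + 8·0 + 9·1 = 108 ≡ 9.
  S_1 = Σ v_i α_i r_i = 5·9·9 + 8·7·3 + 3·3·10 + 8·4·0 + 9·5·1 = 708 ≡ 4.
  α_i^2 mod 11 = [4, 5, 9, 5, 3].
  S_2 = Σ v_i α_i^2 r_i = 5·4·9 + 8·5·3 + 3·9·10 + 8·5·0 + 9·3·1 = 597 ≡ 3.
  S = (9, 4, 3) ≠ 0, so r is not a codeword (an error is present).
Step 3: locate the error. For a single error e at position i, S_ℓ = v_i·e·α_i^ℓ, so α_err = S_1/S_0.
  S_0^{−1} = 9^{−1} = 5 (mod 11), so α_err = 4·5 = 20 ≡ 9 = α_1. Error position i = 1.
  Consistency check: S_2/S_1 = 3·3 = 9 ≡ 9 = α_err ✓ (single-error assumption holds).
Step 4: error magnitude e = S_0/v_1 = S_0·∏_{j≠1}(α_1 − α_j) = 9·9 = 81 ≡ 4 (mod 11).
Step 5: correct position 1: c_1 = r_1 − e = 9 − 4 ≡ 5 (mod 11). Hence c = [5, 3, 10, 0, 1].
  Check: interpolating c through the α_i gives m(x) = 7 + 1·x (degree < 2) with m(α_i) = c_i for every i, so c is indeed a codeword.


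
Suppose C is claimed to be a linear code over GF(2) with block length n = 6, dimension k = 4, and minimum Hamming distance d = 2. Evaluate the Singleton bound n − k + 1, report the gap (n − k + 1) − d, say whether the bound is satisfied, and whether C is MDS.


Singleton RHS = n − k + 1 = 3, slack = 1, bound satisfied, not MDS.

Singleton bound: d ≤ n − k + 1.
Here n = 6, k = 4, so n − k + 1 = 3.
Given d = 2, check d ≤ 3: YES.
Slack = (n − k + 1) − d = 1.
The code is NOT MDS (slack = 1 > 0).
Description: the claimed parameters are [6, 4, 2]_2; such a code would be non-MDS.


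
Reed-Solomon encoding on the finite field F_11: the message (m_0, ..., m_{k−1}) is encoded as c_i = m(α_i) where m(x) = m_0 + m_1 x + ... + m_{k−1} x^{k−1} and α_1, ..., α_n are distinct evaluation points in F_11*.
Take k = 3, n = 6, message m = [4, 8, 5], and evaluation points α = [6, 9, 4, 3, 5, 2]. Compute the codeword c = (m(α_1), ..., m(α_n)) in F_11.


c = [1, 8, 6, 7, 4, 7]

Message polynomial: m(x) = 4 + 8·x + 5·x^2 (mod 11).
For each evaluation point α_i, compute m(α_i) mod 11:
  α_1 = 6: Horner steps 5 → 5 → 1, so m(6) = 1.
  α_2 = 9: Horner steps 5 → 9 → 8, so m(9) = 8.
  α_3 = 4: Horner steps 5 → 6 → 6, so m(4) = 6.
  α_4 = 3: Horner steps 5 → 1 → 7, so m(3) = 7.
  α_5 = 5: Horner steps 5 → 0 → 4, so m(5) = 4.
  α_6 = 2: Horner steps 5 → 7 → 7, so m(2) = 7.
Codeword c = [1, 8, 6, 7, 4, 7] ∈ F_11^6.


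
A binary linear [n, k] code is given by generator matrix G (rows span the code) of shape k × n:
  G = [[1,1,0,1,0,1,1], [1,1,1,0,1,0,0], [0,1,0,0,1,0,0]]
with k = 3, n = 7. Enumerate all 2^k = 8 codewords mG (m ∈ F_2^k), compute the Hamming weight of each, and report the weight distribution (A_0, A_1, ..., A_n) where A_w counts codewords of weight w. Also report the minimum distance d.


Weight distribution: A_0 = 1, A_2 = 2, A_4 = 1, A_5 = 4. Minimum distance d = 2.

Enumerate all 2^3 = 8 messages m ∈ F_2^3.
For each, compute codeword c = mG in F_2^7, then tally its weight.
  m = 000 → c = 0000000, weight = 0.
  m = 100 → c = 1101011, weight = 5.
  m = 010 → c = 1110100, weight = 4.
  m = 110 → c = 0011111, weight = 5.
  m = 001 → c = 0100100, weight = 2.
  m = 101 → c = 1001111, weight = 5.
  m = 011 → c = 1010000, weight = 2.
  m = 111 → c = 0111011, weight = 5.
Tally weights:
  weight 0: 1 codewords.
  weight 2: 2 codewords.
  weight 4: 1 codewords.
  weight 5: 4 codewords.
Minimum distance d = smallest w > 0 with A_w > 0 = 2.
Sanity: Σ A_w = 8 = 2^3 = 8 ✓.


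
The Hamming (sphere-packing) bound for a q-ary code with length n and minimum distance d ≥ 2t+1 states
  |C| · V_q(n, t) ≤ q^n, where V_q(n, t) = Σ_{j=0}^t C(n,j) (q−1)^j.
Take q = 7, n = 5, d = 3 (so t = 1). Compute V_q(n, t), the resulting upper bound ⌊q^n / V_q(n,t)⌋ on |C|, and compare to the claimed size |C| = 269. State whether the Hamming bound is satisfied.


V_q(n, t) = 31, q^n = 16807, Hamming bound = 542, |C| = 269 ≤ bound (satisfied).

Step 1: Compute V_q(n, t) = Σ_{j=0}^1 C(n, j) (q−1)^j.
  j = 0: C(5,0)·(6)^0 = 1·1 = 1.
  j = 1: C(5,1)·(6)^1 = 5·6 = 30.
  V_q(n, t) = 1 + 30 = 31.
Step 2: q^n = 7^5 = 16807.
Step 3: Hamming bound ⌊q^n / V_q(n,t)⌋ = ⌊16807/31⌋ = 542.
Step 4: Compare |C| = 269 to 542: satisfied.
The claimed |C| lies below the Hamming bound.


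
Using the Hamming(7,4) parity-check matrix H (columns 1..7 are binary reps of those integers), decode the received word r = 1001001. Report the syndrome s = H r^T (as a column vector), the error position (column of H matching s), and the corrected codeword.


s = (0, 1, 0)^T, error position = 2, corrected codeword c = 1101001

Compute s = H r^T mod 2 one row at a time:
  s_1 = 1 + 0 + 0 + 1 = 2 ≡ 0 (mod 2).
  s_2 = 0 + 0 + 0 + 1 = 1 ≡ 1 (mod 2).
  s_3 = 1 + 0 + 0 + 1 = 2 ≡ 0 (mod 2).
s = (0, 1, 0)^T — this equals column 2 of H (binary 010), so error is at position 2.
Correct: flip bit 2 of r = 1001001 to get c = 1101001.


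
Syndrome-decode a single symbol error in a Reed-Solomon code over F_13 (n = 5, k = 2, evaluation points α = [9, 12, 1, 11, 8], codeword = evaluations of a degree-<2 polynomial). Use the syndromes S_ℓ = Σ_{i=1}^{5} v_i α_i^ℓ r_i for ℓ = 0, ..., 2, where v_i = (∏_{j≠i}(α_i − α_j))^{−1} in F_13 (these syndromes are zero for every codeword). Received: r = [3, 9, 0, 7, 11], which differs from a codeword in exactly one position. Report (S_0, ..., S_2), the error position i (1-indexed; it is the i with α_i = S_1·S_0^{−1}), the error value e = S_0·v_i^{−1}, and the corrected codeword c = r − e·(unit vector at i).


S = (7, 4, 6), error at position 5, error magnitude e = 10, c = [3, 9, 0, 7, 1].

Step 1: column multipliers v_i = (∏_{j≠i}(α_i − α_j))^{−1} mod 13.
  i = 1 (α = 9): (9−12)(9−1)(9−11)(9−8) = (−3)·8·(−2)·1 = 48 ≡ 9, so v_1 = 9^{−1} = 3 (mod 13).
  i = 2 (α = 12): (12−9)(12−1)(12−11)(12−8) = 3·11·1·4 = 132 ≡ 2, so v_2 = 2^{−1} = 7 (mod 13).
  i = 3 (α = 1): (1−9)(1−12)(1−11)(1−8) = (−8)·(−11)·(−10)·(−7) = 6160 ≡ 11, so v_3 = 11^{−1} = 6 (mod 13).
  i = 4 (α = 11): (11−9)(11−12)(11−1)(11−8) = 2·(−1)·10·3 = −60 ≡ 5, so v_4 = 5^{−1} = 8 (mod 13).
  i = 5 (α = 8): (8−9)(8−12)(8−1)(8−11) = (−1)·(−4)·7·(−3) = −84 ≡ 7, so v_5 = 7^{−1} = 2 (mod 13).
  v = [3, 7, 6, 8, 2].
Step 2: syndromes of r = [3, 9, 0, 7, 11] (all sums mod 13).
  S_0 = Σ v_i r_i = 3·3 + 7·9 + 6·0 + 8·7 + 2·11 = 150 ≡ 7.
  S_1 = Σ v_i α_i r_i = 3·9·3 + 7·12·9 + 6·1·0 + 8·11·7 + 2·8·11 = 1629 ≡ 4.
  α_i^2 mod 13 = [3, 1, 1, 4, 12].
  S_2 = Σ v_i α_i^2 r_i = 3·3·3 + 7·1·9 + 6·1·0 + 8·4·7 + 2·12·11 = 578 ≡ 6.
  S = (7, 4, 6) ≠ 0, so r is not a codeword (an error is present).
Step 3: locate the error. For a single error e at position i, S_ℓ = v_i·e·α_i^ℓ, so α_err = S_1/S_0.
  S_0^{−1} = 7^{−1} = 2 (mod 13), so α_err = 4·2 = 8 ≡ 8 = α_5. Error position i = 5.
  Consistency check: S_2/S_1 = 6·10 = 60 ≡ 8 = α_err ✓ (single-error assumption holds).
Step 4: error magnitude e = S_0/v_5 = S_0·∏_{j≠5}(α_5 − α_j) = 7·7 = 49 ≡ 10 (mod 13).
Step 5: correct position 5: c_5 = r_5 − e = 11 − 10 ≡ 1 (mod 13). Hence c = [3, 9, 0, 7, 1].
  Check: interpolating c through the α_i gives m(x) = 11 + 2·x (degree < 2) with m(α_i) = c_i for every i, so c is indeed a codeword.


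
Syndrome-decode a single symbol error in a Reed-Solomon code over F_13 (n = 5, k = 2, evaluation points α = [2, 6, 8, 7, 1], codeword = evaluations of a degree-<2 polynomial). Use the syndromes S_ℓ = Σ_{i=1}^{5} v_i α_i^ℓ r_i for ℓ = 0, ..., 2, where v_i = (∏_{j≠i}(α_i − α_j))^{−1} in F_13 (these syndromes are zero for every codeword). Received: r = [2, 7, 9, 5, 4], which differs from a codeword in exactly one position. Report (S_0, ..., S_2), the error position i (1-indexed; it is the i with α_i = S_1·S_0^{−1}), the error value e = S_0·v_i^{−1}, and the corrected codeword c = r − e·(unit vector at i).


S = (1, 8, 12), error at position 3, error magnitude e = 6, c = [2, 7, 3, 5, 4].

Step 1: column multipliers v_i = (∏_{j≠i}(α_i − α_j))^{−1} mod 13.
  i = 1 (α = 2): (2−6)(2−8)(2−7)(2−1) = (−4)·(−6)·(−5)·1 = −120 ≡ 10, so v_1 = 10^{−1} = 4 (mod 13).
  i = 2 (α = 6): (6−2)(6−8)(6−7)(6−1) = 4·(−2)·(−1)·5 = 40 ≡ 1, so v_2 = 1^{−1} = 1 (mod 13).
  i = 3 (α = 8): (8−2)(8−6)(8−7)(8−1) = 6·2·1·7 = 84 ≡ 6, so v_3 = 6^{−1} = 11 (mod 13).
  i = 4 (α = 7): (7−2)(7−6)(7−8)(7−1) = 5·1·(−1)·6 = −30 ≡ 9, so v_4 = 9^{−1} = 3 (mod 13).
  i = 5 (α = 1): (1−2)(1−6)(1−8)(1−7) = (−1)·(−5)·(−7)·(−6) = 210 ≡ 2, so v_5 = 2^{−1} = 7 (mod 13).
  v = [4, 1, 11, 3, 7].
Step 2: syndromes of r = [2, 7, 9, 5, 4] (all sums mod 13).
  S_0 = Σ v_i r_i = 4·2 + 1·7 + 11·9 + 3·5 + 7·4 = 157 ≡ 1.
  S_1 = Σ v_i α_i r_i = 4·2·2 + 1·6·7 + 11·8·9 + 3·7·5 + 7·1·4 = 983 ≡ 8.
  α_i^2 mod 13 = [4, 10, 12, 10, 1].
  S_2 = Σ v_i α_i^2 r_i = 4·4·2 + 1·10·7 + 11·12·9 + 3·10·5 + 7·1·4 = 1468 ≡ 12.
  S = (1, 8, 12) ≠ 0, so r is not a codeword (an error is present).
Step 3: locate the error. For a single error e at position i, S_ℓ = v_i·e·α_i^ℓ, so α_err = S_1/S_0.
  S_0^{−1} = 1^{−1} = 1 (mod 13), so α_err = 8·1 = 8 ≡ 8 = α_3. Error position i = 3.
  Consistency check: S_2/S_1 = 12·5 = 60 ≡ 8 = α_err ✓ (single-error assumption holds).
Step 4: error magnitude e = S_0/v_3 = S_0·∏_{j≠3}(α_3 − α_j) = 1·6 = 6 ≡ 6 (mod 13).
Step 5: correct position 3: c_3 = r_3 − e = 9 − 6 ≡ 3 (mod 13). Hence c = [2, 7, 3, 5, 4].
  Check: interpolating c through the α_i gives m(x) = 6 + 11·x (degree < 2) with m(α_i) = c_i for every i, so c is indeed a codeword.


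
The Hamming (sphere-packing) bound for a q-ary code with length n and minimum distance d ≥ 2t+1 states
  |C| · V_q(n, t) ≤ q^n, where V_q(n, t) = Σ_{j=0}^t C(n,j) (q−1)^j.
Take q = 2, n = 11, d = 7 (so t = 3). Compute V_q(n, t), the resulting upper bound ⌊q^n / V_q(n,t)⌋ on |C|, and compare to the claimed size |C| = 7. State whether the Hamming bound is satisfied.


V_q(n, t) = 232, q^n = 2048, Hamming bound = 8, |C| = 7 ≤ bound (satisfied).

Step 1: Compute V_q(n, t) = Σ_{j=0}^3 C(n, j) (q−1)^j.
  j = 0: C(11,0)·(1)^0 = 1·1 = 1.
  j = 1: C(11,1)·(1)^1 = 11·1 = 11.
  j = 2: C(11,2)·(1)^2 = 55·1 = 55.
  j = 3: C(11,3)·(1)^3 = 165·1 = 165.
  V_q(n, t) = 1 + 11 + 55 + 165 = 232.
Step 2: q^n = 2^11 = 2048.
Step 3: Hamming bound ⌊q^n / V_q(n,t)⌋ = ⌊2048/232⌋ = 8.
Step 4: Compare |C| = 7 to 8: satisfied.
The claimed |C| lies below the Hamming bound.


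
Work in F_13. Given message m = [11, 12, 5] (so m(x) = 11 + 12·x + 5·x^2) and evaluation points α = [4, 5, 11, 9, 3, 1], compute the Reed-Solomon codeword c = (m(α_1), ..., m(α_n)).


c = [9, 1, 7, 4, 1, 2]

Message polynomial: m(x) = 11 + 12·x + 5·x^2 (mod 13).
For each evaluation point α_i, compute m(α_i) mod 13:
  α_1 = 4: Horner steps 5 → 6 → 9, so m(4) = 9.
  α_2 = 5: Horner steps 5 → 11 → 1, so m(5) = 1.
  α_3 = 11: Horner steps 5 → 2 → 7, so m(11) = 7.
  α_4 = 9: Horner steps 5 → 5 → 4, so m(9) = 4.
  α_5 = 3: Horner steps 5 → 1 → 1, so m(3) = 1.
  α_6 = 1: Horner steps 5 → 4 → 2, so m(1) = 2.
Codeword c = [9, 1, 7, 4, 1, 2] ∈ F_13^6.


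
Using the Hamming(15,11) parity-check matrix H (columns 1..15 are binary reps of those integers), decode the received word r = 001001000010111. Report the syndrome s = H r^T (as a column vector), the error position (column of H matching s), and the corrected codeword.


s = (0, 0, 1, 0)^T, error position = 2, corrected codeword c = 011001000010111

Compute s = H r^T mod 2 one row at a time:
  s_1 = 0 + 0 + 0 + 1 + 0 + 1 + 1 + 1 = 4 ≡ 0 (mod 2).
  s_2 = 0 + 0 + 1 + 0 + 0 + 1 + 1 + 1 = 4 ≡ 0 (mod 2).
  s_3 = 0 + 1 + 1 + 0 + 0 + 1 + 1 + 1 = 5 ≡ 1 (mod 2).
  s_4 = 0 + 1 + 0 + 0 + 0 + 1 + 1 + 1 = 4 ≡ 0 (mod 2).
s = (0, 0, 1, 0)^T — this equals column 2 of H (binary 0010), so error is at position 2.
Correct: flip bit 2 of r = 001001000010111 to get c = 011001000010111.


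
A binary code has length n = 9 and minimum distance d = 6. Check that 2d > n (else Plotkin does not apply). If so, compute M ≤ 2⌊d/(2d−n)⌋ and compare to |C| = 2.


Plotkin bound M ≤ 4; given |C| = 2 ≤ bound (satisfied).

Check applicability: 2d = 12, n = 9.
2d − n = 3 > 0, so Plotkin applies.
Compute d/(2d−n) = 6/3 ≈ 2.0000.
⌊d/(2d−n)⌋ = 2.
Plotkin bound: M ≤ 2·2 = 4.
Given |C| = 2, check: satisfied.
This |C| is below the Plotkin bound.


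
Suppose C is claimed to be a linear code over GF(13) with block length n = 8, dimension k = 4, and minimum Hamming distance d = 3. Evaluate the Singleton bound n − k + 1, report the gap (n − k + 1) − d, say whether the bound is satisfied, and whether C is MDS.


Singleton RHS = n − k + 1 = 5, slack = 2, bound satisfied, not MDS.

Singleton bound: d ≤ n − k + 1.
Here n = 8, k = 4, so n − k + 1 = 5.
Given d = 3, check d ≤ 5: YES.
Slack = (n − k + 1) − d = 2.
The code is NOT MDS (slack = 2 > 0).
Description: the claimed parameters are [8, 4, 3]_13; such a code would be non-MDS.


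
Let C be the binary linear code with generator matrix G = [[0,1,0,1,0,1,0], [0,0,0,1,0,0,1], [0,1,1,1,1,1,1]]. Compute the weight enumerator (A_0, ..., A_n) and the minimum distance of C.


Weight distribution: A_0 = 1, A_2 = 1, A_3 = 4, A_4 = 1, A_6 = 1. Minimum distance d = 2.

Enumerate all 2^3 = 8 messages m ∈ F_2^3.
For each, compute codeword c = mG in F_2^7, then tally its weight.
  m = 000 → c = 0000000, weight = 0.
  m = 100 → c = 0101010, weight = 3.
  m = 010 → c = 0001001, weight = 2.
  m = 110 → c = 0100011, weight = 3.
  m = 001 → c = 0111111, weight = 6.
  m = 101 → c = 0010101, weight = 3.
  m = 011 → c = 0110110, weight = 4.
  m = 111 → c = 0011100, weight = 3.
Tally weights:
  weight 0: 1 codewords.
  weight 2: 1 codewords.
  weight 3: 4 codewords.
  weight 4: 1 codewords.
  weight 6: 1 codewords.
Minimum distance d = smallest w > 0 with A_w > 0 = 2.
Sanity: Σ A_w = 8 = 2^3 = 8 ✓.


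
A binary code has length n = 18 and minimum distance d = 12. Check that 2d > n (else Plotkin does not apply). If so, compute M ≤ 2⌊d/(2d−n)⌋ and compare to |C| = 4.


Plotkin bound M ≤ 4; given |C| = 4 ≤ bound (satisfied).

Check applicability: 2d = 24, n = 18.
2d − n = 6 > 0, so Plotkin applies.
Compute d/(2d−n) = 12/6 ≈ 2.0000.
⌊d/(2d−n)⌋ = 2.
Plotkin bound: M ≤ 2·2 = 4.
Given |C| = 4, check: satisfied.
This |C| is at the Plotkin bound.


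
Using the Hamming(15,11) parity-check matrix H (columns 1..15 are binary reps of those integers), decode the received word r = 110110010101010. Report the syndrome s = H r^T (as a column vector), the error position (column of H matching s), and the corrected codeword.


s = (0, 0, 1, 0)^T, error position = 2, corrected codeword c = 100110010101010

Compute s = H r^T mod 2 one row at a time:
  s_1 = 1 + 0 + 1 + 0 + 1 + 0 + 1 + 0 = 4 ≡ 0 (mod 2).
  s_2 = 1 + 1 + 0 + 0 + 1 + 0 + 1 + 0 = 4 ≡ 0 (mod 2).
  s_3 = 1 + 0 + 0 + 0 + 1 + 0 + 1 + 0 = 3 ≡ 1 (mod 2).
  s_4 = 1 + 0 + 1 + 0 + 0 + 0 + 0 + 0 = 2 ≡ 0 (mod 2).
s = (0, 0, 1, 0)^T — this equals column 2 of H (binary 0010), so error is at position 2.
Correct: flip bit 2 of r = 110110010101010 to get c = 100110010101010.


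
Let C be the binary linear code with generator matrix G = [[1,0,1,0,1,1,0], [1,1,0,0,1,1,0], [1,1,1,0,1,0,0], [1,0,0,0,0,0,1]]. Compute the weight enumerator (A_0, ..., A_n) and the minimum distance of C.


Weight distribution: A_0 = 1, A_2 = 6, A_4 = 9. Minimum distance d = 2.

Enumerate all 2^4 = 16 messages m ∈ F_2^4.
For each, compute codeword c = mG in F_2^7, then tally its weight.
  m = 0000 → c = 0000000, weight = 0.
  m = 1000 → c = 1010110, weight = 4.
  m = 0100 → c = 1100110, weight = 4.
  m = 1100 → c = 0110000, weight = 2.
  m = 0010 → c = 1110100, weight = 4.
  m = 1010 → c = 0100010, weight = 2.
  m = 0110 → c = 0010010, weight = 2.
  m = 1110 → c = 1000100, weight = 2.
  m = 0001 → c = 1000001, weight = 2.
  m = 1001 → c = 0010111, weight = 4.
  m = 0101 → c = 0100111, weight = 4.
  m = 1101 → c = 1110001, weight = 4.
  m = 0011 → c = 0110101, weight = 4.
  m = 1011 → c = 1100011, weight = 4.
  m = 0111 → c = 1010011, weight = 4.
  m = 1111 → c = 0000101, weight = 2.
Tally weights:
  weight 0: 1 codewords.
  weight 2: 6 codewords.
  weight 4: 9 codewords.
Minimum distance d = smallest w > 0 with A_w > 0 = 2.
Sanity: Σ A_w = 16 = 2^4 = 16 ✓.


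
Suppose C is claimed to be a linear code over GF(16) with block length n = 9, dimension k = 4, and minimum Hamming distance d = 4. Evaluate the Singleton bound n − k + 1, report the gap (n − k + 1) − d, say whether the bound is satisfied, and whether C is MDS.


Singleton RHS = n − k + 1 = 6, slack = 2, bound satisfied, not MDS.

Singleton bound: d ≤ n − k + 1.
Here n = 9, k = 4, so n − k + 1 = 6.
Given d = 4, check d ≤ 6: YES.
Slack = (n − k + 1) − d = 2.
The code is NOT MDS (slack = 2 > 0).
Description: the claimed parameters are [9, 4, 4]_16; such a code would be non-MDS.


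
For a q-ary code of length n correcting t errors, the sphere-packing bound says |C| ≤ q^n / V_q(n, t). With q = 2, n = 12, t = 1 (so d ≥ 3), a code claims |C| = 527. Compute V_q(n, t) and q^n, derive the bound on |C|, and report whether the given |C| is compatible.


V_q(n, t) = 13, q^n = 4096, Hamming bound = 315, |C| = 527 > bound (violated).

Step 1: Compute V_q(n, t) = Σ_{j=0}^1 C(n, j) (q−1)^j.
  j = 0: C(12,0)·(1)^0 = 1·1 = 1.
  j = 1: C(12,1)·(1)^1 = 12·1 = 12.
  V_q(n, t) = 1 + 12 = 13.
Step 2: q^n = 2^12 = 4096.
Step 3: Hamming bound ⌊q^n / V_q(n,t)⌋ = ⌊4096/13⌋ = 315.
Step 4: Compare |C| = 527 to 315: violated.
The claimed |C| lies above the Hamming bound, so no 2-ary code of length 12 with d ≥ 3 can have 527 codewords.


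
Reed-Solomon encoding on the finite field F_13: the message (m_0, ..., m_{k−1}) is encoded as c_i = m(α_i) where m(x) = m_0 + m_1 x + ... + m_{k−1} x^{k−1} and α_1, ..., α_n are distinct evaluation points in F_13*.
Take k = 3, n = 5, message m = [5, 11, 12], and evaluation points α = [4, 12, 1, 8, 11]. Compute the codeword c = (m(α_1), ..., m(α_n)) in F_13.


c = [7, 6, 2, 3, 5]

Message polynomial: m(x) = 5 + 11·x + 12·x^2 (mod 13).
For each evaluation point α_i, compute m(α_i) mod 13:
  α_1 = 4: Horner steps 12 → 7 → 7, so m(4) = 7.
  α_2 = 12: Horner steps 12 → 12 → 6, so m(12) = 6.
  α_3 = 1: Horner steps 12 → 10 → 2, so m(1) = 2.
  α_4 = 8: Horner steps 12 → 3 → 3, so m(8) = 3.
  α_5 = 11: Horner steps 12 → 0 → 5, so m(11) = 5.
Codeword c = [7, 6, 2, 3, 5] ∈ F_13^5.
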